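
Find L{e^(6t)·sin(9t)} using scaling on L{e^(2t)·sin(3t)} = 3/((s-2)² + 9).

Scaling with a=3: L{e^(6t)·sin(9t)} = (1/3) · 3/((s/3-2)² + 9). Simplifying: 9/((s-6)² + 81)

Final answer: 9/((s-6)² + 81)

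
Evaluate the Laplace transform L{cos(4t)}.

L{cos(ωt)} = s/(s² + ω²), so L{cos(4t)} = s/(s² + 16)

Final answer: s/(s² + 16)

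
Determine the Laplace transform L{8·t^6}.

L{t^n} = n!/s^(n+1), so L{t^6} = 720/s^7. Then L{8·t^6} = 8·720/s^7 = 5760/s^7

Final answer: 5760/s^7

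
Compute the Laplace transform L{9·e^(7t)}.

L{e^(at)} = 1/(s-a), so L{e^(7t)} = 1/(s-7). Then L{9·e^(7t)} = 9/(s-7)

Final answer: 9/(s-7)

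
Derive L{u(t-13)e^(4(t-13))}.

u(t-a)f(t-a) with f(t)=e^(4t). L{e^(4t)} = 1/(s-4). By time shift: e^(-13s)/(s-4)

Final answer: e^(-13s)/(s-4)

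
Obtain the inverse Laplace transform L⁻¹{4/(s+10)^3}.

L⁻¹{n!/(s-a)^(n+1)} = t^n·e^(at) with n=2, a=-10. So L⁻¹{2/(s+10)^3} = t^2·e^(-10t), and L⁻¹{4/(s+10)^3} = (4/2)·t^2·e^(-10t) = 2·t^2·e^(-10t)

Final answer: 2·t^2·e^(-10t)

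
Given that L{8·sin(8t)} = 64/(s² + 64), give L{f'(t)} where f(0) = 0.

L{f'(t)} = s·F(s) - f(0) = s·64/(s² + 64) - 0 = 64s/(s² + 64)

Final answer: 64s/(s² + 64)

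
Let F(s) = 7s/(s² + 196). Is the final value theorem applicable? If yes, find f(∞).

The final value theorem requires all poles of sF(s) in the left half-plane. sF(s) = 7s²/(s² + 196) has poles at s = ±14i (imaginary axis). Theorem does NOT apply (oscillatory system).

Final answer: Not applicable (oscillatory)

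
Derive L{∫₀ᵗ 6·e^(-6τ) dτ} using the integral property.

L{∫₀ᵗ f(τ)dτ} = F(s)/s with F(s) = 6/(s+6), so L{∫₀ᵗ 6·e^(-6τ) dτ} = 6/(s(s+6))

Final answer: 6/(s(s+6))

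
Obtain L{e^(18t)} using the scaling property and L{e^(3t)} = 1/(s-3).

Using L{f(at)} = (1/a)F(s/a) with a=6 and f(t) = e^(3t): L{e^(18t)} = (1/6) · 1/((s/6)-3) = (1/6) · 6/(s-18) = 1/(s-18)

Final answer: 1/(s-18)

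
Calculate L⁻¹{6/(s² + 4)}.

This is the form c·a/(s² + a²) with a = 2, c = 3. L⁻¹ = 3·sin(2t)

Final answer: 3·sin(2t)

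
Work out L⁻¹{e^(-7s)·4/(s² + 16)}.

L⁻¹{4/(s² + 16)} = sin(4t). By the time shift theorem, L⁻¹{e^(-as)F(s)} = u(t-a)f(t-a) with a=7, so L⁻¹{e^(-7s)·4/(s² + 16)} = u(t-7)·sin(4(t-7))

Final answer: u(t-7)·sin(4(t-7))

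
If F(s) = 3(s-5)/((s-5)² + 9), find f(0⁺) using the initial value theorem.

f(0⁺) = lim_{s→∞} sF(s) = lim_{s→∞} 3s(s-5)/((s-5)² + 9) = 3

Final answer: 3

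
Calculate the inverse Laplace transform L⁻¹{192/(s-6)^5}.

L⁻¹{n!/(s-a)^(n+1)} = t^n·e^(at) with n=4, a=6. So L⁻¹{24/(s-6)^5} = t^4·e^(6t), and L⁻¹{192/(s-6)^5} = (192/24)·t^4·e^(6t) = 8·t^4·e^(6t)

Final answer: 8·t^4·e^(6t)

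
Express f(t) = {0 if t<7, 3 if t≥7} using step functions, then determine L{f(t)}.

f(t) = 3·u(t-7). L{u(t-7)} = e^(-7s)/s, so L{f(t)} = 3·e^(-7s)/s

Final answer: 3·e^(-7s)/s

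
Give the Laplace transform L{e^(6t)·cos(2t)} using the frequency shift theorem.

Frequency shift: L{e^(at)f(t)} = F(s-a). L{e^(6t)·cos(2t)} = (s-6)/((s-6)² + 4)

Final answer: (s-6)/((s-6)² + 4)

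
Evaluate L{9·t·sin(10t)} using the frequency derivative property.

L{sin(10t)} = 10/(s² + 100). By L{t·f(t)} = -F'(s): -d/ds[10/(s² + 100)] = -(10)·(-2s)/(s² + 100)² = 20s/(s² + 100)². Then L{9·t·sin(10t)} = 9·20s/(s² + 100)² = 180s/(s² + 100)²

Final answer: 180s/(s² + 100)²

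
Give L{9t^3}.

L{t^n} = n!/s^(n+1). So L{9t^3} = 9·3!/s^4 = 54/s^4

Final answer: 54/s^4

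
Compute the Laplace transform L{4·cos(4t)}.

L{cos(ωt)} = s/(s² + ω²), so L{cos(4t)} = s/(s² + 16). Then L{4·cos(4t)} = 4·s/(s² + 16) = 4s/(s² + 16)

Final answer: 4s/(s² + 16)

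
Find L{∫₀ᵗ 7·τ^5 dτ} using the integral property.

L{∫₀ᵗ f(τ)dτ} = F(s)/s with f(t) = 7t^5. F(s) = 840/s^6, so L{∫₀ᵗ 7·τ^5 dτ} = (840/s^6)/s = 840/s^7. (Check: ∫₀ᵗ 7·τ^5 dτ = 7t^6/6.)

Final answer: 840/s^7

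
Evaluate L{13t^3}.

L{t^n} = n!/s^(n+1). So L{13t^3} = 13·3!/s^4 = 78/s^4

Final answer: 78/s^4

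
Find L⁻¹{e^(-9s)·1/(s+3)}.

L⁻¹{1/(s+3)} = e^(-3t). By the time shift theorem, L⁻¹{e^(-as)F(s)} = u(t-a)f(t-a) with a=9, so L⁻¹{e^(-9s)·1/(s+3)} = u(t-9)·e^(-3(t-9))

Final answer: u(t-9)·e^(-3(t-9))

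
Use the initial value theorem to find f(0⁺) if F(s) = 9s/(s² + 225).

f(0⁺) = lim_{s→∞} s·9s/(s² + 225) = lim_{s→∞} 9s²/(s² + 225) = 9

Final answer: 9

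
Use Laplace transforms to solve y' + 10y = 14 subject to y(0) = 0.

sY + 10Y = 14/s. Y = 14/(s(s+10)). Partial fractions: Y = 7/5/s - 7/5/(s+10)

Final answer: y(t) = 7/5(1 - e^(-10t))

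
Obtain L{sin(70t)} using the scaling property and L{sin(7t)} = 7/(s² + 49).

Using L{f(at)} = (1/a)F(s/a) with a=10: L{sin(70t)} = (1/10) · 7/((s/10)² + 49) = (1/10) · 7·100/(s² + 4900) = 70/(s² + 4900)

Final answer: 70/(s² + 4900)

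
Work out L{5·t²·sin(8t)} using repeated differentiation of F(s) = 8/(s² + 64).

F(s) = 8/(s² + 64). F'(s) = -16s/(s² + 64)². F''(s) = -16(64 - 3s²)/(s² + 64)³ = (48s² - 1024)/(s² + 64)³. So L{t²·sin(8t)} = (-1)² F''(s) = (48s² - 1024)/(s² + 64)³. Then L{5·t²·sin(8t)} = 5·(48s² - 1024)/(s² + 64)³ = (240s² - 5120)/(s² + 64)³

Final answer: (240s² - 5120)/(s² + 64)³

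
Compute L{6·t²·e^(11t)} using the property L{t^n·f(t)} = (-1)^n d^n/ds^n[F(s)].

L{e^(11t)} = 1/(s-11). d/ds[1/(s-11)] = -1/(s-11)². d²/ds²[1/(s-11)] = 2/(s-11)³. So L{t²·e^(11t)} = (-1)² · 2/(s-11)³ = 2/(s-11)³. Then L{6·t²·e^(11t)} = 6·2/(s-11)³ = 12/(s-11)³

Final answer: 12/(s-11)³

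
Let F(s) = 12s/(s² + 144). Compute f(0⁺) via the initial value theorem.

f(0⁺) = lim_{s→∞} s·12s/(s² + 144) = lim_{s→∞} 12s²/(s² + 144) = 12

Final answer: 12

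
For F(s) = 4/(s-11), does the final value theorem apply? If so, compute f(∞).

sF(s) = 4s/(s-11) has a pole at s = 11 in the right half-plane. Theorem does NOT apply (unstable system; f(t) = 4·e^(11t) grows without bound).

Final answer: Not applicable (unstable)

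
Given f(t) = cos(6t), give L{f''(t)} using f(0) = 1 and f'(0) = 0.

F(s) = s/(s² + 36). L{f''(t)} = s²F(s) - sf(0) - f'(0) = s³/(s² + 36) - s = (s³ - s(s² + 36))/(s² + 36) = -36s/(s² + 36)

Final answer: -36s/(s² + 36)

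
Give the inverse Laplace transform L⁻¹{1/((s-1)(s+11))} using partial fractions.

Decompose: A/(s-1) + B/(s+11). A = 1/12, B = -1/12. f(t) = (e^t - e^(-11t))/12

Final answer: (e^t - e^(-11t))/12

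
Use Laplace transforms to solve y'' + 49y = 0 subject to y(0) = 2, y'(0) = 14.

L{y''} + 49L{y} = 0. s²Y - 2s - 14 + 49Y = 0. Y(s² + 49) = 2s + 14. Y = (2s + 14)/(s² + 49). Inverting: y(t) = 2cos(7t) + 2sin(7t)

Final answer: y(t) = 2cos(7t) + 2sin(7t)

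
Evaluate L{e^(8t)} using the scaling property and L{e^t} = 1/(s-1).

Using L{f(at)} = (1/a)F(s/a) with a=8 and f(t) = e^t: L{e^(8t)} = (1/8) · 1/((s/8)-1) = (1/8) · 8/(s-8) = 1/(s-8)

Final answer: 1/(s-8)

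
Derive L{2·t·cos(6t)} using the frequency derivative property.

L{cos(6t)} = s/(s² + 36). Derivative: d/ds[s/(s² + 36)] = [(s² + 36) - s·2s]/(s² + 36)² = (36 - s²)/(s² + 36)². So L{t·cos(6t)} = -F'(s) = (s² - 36)/(s² + 36)². Then L{2·t·cos(6t)} = 2·(s² - 36)/(s² + 36)²

Final answer: 2·(s² - 36)/(s² + 36)²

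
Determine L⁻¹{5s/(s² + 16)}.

This is the form c·s/(s² + a²) with a = 4, c = 5. L⁻¹ = 5·cos(4t)

Final answer: 5·cos(4t)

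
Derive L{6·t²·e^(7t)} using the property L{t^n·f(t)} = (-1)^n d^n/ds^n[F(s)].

L{e^(7t)} = 1/(s-7). d/ds[1/(s-7)] = -1/(s-7)². d²/ds²[1/(s-7)] = 2/(s-7)³. So L{t²·e^(7t)} = (-1)² · 2/(s-7)³ = 2/(s-7)³. Then L{6·t²·e^(7t)} = 6·2/(s-7)³ = 12/(s-7)³

Final answer: 12/(s-7)³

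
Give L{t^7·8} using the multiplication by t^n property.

L{8} = 8/s. d^1/ds^1[1/s] = -1/s². d^2/ds^2[1/s] = 2/s^3. d^3/ds^3[1/s] = -6/s^4. d^4/ds^4[1/s] = 24/s^5. d^5/ds^5[1/s] = -120/s^6. d^6/ds^6[1/s] = 720/s^7. d^7/ds^7[1/s] = -5040/s^8. So L{t^7} = (-1)^{7}·-5040/s^8 = 5040/s^8. Then L{t^7·8} = 8·5040/s^8 = 40320/s^8

Final answer: 40320/s^8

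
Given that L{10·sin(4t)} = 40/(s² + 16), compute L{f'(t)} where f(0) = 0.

L{f'(t)} = s·F(s) - f(0) = s·40/(s² + 16) - 0 = 40s/(s² + 16)

Final answer: 40s/(s² + 16)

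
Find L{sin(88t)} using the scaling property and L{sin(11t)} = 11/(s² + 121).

Using L{f(at)} = (1/a)F(s/a) with a=8: L{sin(88t)} = (1/8) · 11/((s/8)² + 121) = (1/8) · 11·64/(s² + 7744) = 88/(s² + 7744)

Final answer: 88/(s² + 7744)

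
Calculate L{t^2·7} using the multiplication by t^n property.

L{7} = 7/s. d^1/ds^1[1/s] = -1/s². d^2/ds^2[1/s] = 2/s^3. So L{t^2} = (-1)^{2}·2/s^3 = 2/s^3. Then L{t^2·7} = 7·2/s^3 = 14/s^3

Final answer: 14/s^3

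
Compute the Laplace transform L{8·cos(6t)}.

L{cos(ωt)} = s/(s² + ω²), so L{cos(6t)} = s/(s² + 36). Then L{8·cos(6t)} = 8·s/(s² + 36) = 8s/(s² + 36)

Final answer: 8s/(s² + 36)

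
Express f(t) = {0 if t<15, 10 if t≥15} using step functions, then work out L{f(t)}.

f(t) = 10·u(t-15). L{u(t-15)} = e^(-15s)/s, so L{f(t)} = 10·e^(-15s)/s

Final answer: 10·e^(-15s)/s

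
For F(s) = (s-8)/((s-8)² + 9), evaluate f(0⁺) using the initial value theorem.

f(0⁺) = lim_{s→∞} sF(s) = lim_{s→∞} s(s-8)/((s-8)² + 9) = 1

Final answer: 1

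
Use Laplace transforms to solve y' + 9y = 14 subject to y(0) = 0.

sY + 9Y = 14/s. Y = 14/(s(s+9)). Partial fractions: Y = 14/9/s - 14/9/(s+9)

Final answer: y(t) = 14/9(1 - e^(-9t))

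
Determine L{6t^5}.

L{t^n} = n!/s^(n+1). So L{6t^5} = 6·5!/s^6 = 720/s^6

Final answer: 720/s^6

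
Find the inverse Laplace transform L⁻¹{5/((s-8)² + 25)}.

Using frequency shift, L⁻¹{5/((s-8)² + 25)} = e^(8t)·sin(5t)

Final answer: e^(8t)·sin(5t)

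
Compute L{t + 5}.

L{t + 5} = L{t} + 5·L{1} = 1/s² + 5/s

Final answer: 1/s² + 5/s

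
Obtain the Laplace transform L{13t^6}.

L{13t^6} = 13 · L{t^6} = 13 · 720/s^7 = 9360/s^7

Final answer: 9360/s^7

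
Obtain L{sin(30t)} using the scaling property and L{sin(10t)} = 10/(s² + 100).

Using L{f(at)} = (1/a)F(s/a) with a=3: L{sin(30t)} = (1/3) · 10/((s/3)² + 100) = (1/3) · 10·9/(s² + 900) = 30/(s² + 900)

Final answer: 30/(s² + 900)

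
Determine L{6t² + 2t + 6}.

L{6t² + 2t + 6} = 6·2/s³ + 2/s² + 6/s = 12/s³ + 2/s² + 6/s

Final answer: 12/s³ + 2/s² + 6/s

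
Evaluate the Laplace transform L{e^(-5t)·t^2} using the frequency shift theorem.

L{e^(at)·t^n} = n!/(s-a)^(n+1), so L{e^(-5t)·t^2} = 2/(s+5)^3

Final answer: 2/(s+5)^3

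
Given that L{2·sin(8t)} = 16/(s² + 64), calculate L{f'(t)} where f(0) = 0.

L{f'(t)} = s·F(s) - f(0) = s·16/(s² + 64) - 0 = 16s/(s² + 64)

Final answer: 16s/(s² + 64)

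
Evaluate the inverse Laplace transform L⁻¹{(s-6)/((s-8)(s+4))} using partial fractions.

Using partial fractions, f(t) = (2e^(8t) + 10e^(-4t))/12

Final answer: (2e^(8t) + 10e^(-4t))/12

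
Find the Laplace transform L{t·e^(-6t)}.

L{t^n·e^(at)} = n!/(s-a)^(n+1), so L{t·e^(-6t)} = 1/(s+6)^2

Final answer: 1/(s+6)^2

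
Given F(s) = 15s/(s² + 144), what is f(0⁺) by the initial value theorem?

f(0⁺) = lim_{s→∞} s·15s/(s² + 144) = lim_{s→∞} 15s²/(s² + 144) = 15

Final answer: 15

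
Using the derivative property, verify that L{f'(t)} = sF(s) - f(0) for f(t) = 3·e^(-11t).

f'(t) = -33e^(-11t). Direct: L{f'(t)} = -33/(s+11). Property: s·3/(s+11) - 3 = (3s - 3(s+11))/(s+11) = -33/(s+11). ✓

Final answer: -33/(s+11)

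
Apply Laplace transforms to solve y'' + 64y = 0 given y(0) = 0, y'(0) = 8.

L{y''} + 64L{y} = 0. s²Y - 0 - 8 + 64Y = 0. Y(s² + 64) = 8. Y = (8)/(s² + 64). Inverting: y(t) = sin(8t)

Final answer: y(t) = sin(8t)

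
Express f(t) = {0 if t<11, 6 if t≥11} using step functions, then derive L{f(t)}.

f(t) = 6·u(t-11). L{u(t-11)} = e^(-11s)/s, so L{f(t)} = 6·e^(-11s)/s

Final answer: 6·e^(-11s)/s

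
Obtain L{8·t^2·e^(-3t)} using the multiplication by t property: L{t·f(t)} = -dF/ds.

Using L{t^n·e^(at)} = n!/(s-a)^(n+1), L{t^2·e^(-3t)} = 2/(s+3)^3, so L{8·t^2·e^(-3t)} = 8·2/(s+3)^3 = 16/(s+3)^3

Final answer: 16/(s+3)^3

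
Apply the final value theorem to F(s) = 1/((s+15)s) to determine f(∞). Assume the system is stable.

f(∞) = lim_{s→0} sF(s) = lim_{s→0} 1/(s+15) = 1/15

Final answer: 1/15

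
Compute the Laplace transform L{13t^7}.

L{13t^7} = 13 · L{t^7} = 13 · 5040/s^8 = 65520/s^8

Final answer: 65520/s^8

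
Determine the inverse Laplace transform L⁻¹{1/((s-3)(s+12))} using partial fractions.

Decompose: A/(s-3) + B/(s+12). A = 1/15, B = -1/15. f(t) = (e^(3t) - e^(-12t))/15

Final answer: (e^(3t) - e^(-12t))/15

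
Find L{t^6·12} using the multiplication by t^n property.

L{12} = 12/s. d^1/ds^1[1/s] = -1/s². d^2/ds^2[1/s] = 2/s^3. d^3/ds^3[1/s] = -6/s^4. d^4/ds^4[1/s] = 24/s^5. d^5/ds^5[1/s] = -120/s^6. d^6/ds^6[1/s] = 720/s^7. So L{t^6} = (-1)^{6}·720/s^7 = 720/s^7. Then L{t^6·12} = 12·720/s^7 = 8640/s^7

Final answer: 8640/s^7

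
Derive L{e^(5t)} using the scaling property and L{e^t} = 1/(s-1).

Using L{f(at)} = (1/a)F(s/a) with a=5 and f(t) = e^t: L{e^(5t)} = (1/5) · 1/((s/5)-1) = (1/5) · 5/(s-5) = 1/(s-5)

Final answer: 1/(s-5)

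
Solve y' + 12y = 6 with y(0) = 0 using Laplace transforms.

sY + 12Y = 6/s. Y = 6/(s(s+12)). Partial fractions: Y = 1/2/s - 1/2/(s+12)

Final answer: y(t) = 1/2(1 - e^(-12t))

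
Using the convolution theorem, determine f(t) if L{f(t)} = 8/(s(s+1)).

8/(s(s+1)) = (8/s)·(1/(s+1)) = L{8}·L{e^(-t)}. By convolution, f(t) = 8*e^(-t) = ∫₀ᵗ 8·e^(-τ) dτ = 8·(1 - e^(-t))/1

Final answer: 8·(1 - e^(-t))/1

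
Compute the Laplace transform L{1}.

L{1} = 1 · L{1} = 1/s

Final answer: 1/s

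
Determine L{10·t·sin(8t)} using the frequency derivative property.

L{sin(8t)} = 8/(s² + 64). By L{t·f(t)} = -F'(s): -d/ds[8/(s² + 64)] = -(8)·(-2s)/(s² + 64)² = 16s/(s² + 64)². Then L{10·t·sin(8t)} = 10·16s/(s² + 64)² = 160s/(s² + 64)²

Final answer: 160s/(s² + 64)²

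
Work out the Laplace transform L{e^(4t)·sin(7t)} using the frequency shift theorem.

Frequency shift: L{e^(at)f(t)} = F(s-a). L{e^(4t)·sin(7t)} = 7/((s-4)² + 49)

Final answer: 7/((s-4)² + 49)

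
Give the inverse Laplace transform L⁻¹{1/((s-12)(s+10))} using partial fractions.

Decompose: A/(s-12) + B/(s+10). A = 1/22, B = -1/22. f(t) = (e^(12t) - e^(-10t))/22

Final answer: (e^(12t) - e^(-10t))/22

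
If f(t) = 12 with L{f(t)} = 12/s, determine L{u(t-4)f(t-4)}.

Time shift theorem: L{u(t-a)f(t-a)} = e^(-as)F(s). Here a=4, F(s) = 12/s, so L{u(t-4)f(t-4)} = e^(-4s)·12/s

Final answer: e^(-4s)·12/s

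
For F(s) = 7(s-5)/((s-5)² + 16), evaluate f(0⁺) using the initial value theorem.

f(0⁺) = lim_{s→∞} sF(s) = lim_{s→∞} 7s(s-5)/((s-5)² + 16) = 7

Final answer: 7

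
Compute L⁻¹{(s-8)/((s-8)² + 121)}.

Using frequency shift: L⁻¹{(s-a)/((s-a)² + b²)} = e^(at)cos(bt). Here a=8, b=11

Final answer: e^(8t)·cos(11t)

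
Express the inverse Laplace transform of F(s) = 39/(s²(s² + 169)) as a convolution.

39/(s²(s² + 169)) = (1/s²)·(39/(s² + 169)) = L{t}·L{3·sin(13t)}. So f(t) = t*(3·sin(13t)) = ∫₀ᵗ 3τ·sin(13(t-τ)) dτ

Final answer: ∫₀ᵗ 3τ·sin(13(t-τ)) dτ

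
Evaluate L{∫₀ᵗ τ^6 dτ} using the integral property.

L{∫₀ᵗ f(τ)dτ} = F(s)/s with f(t) = t^6. F(s) = 720/s^7, so L{∫₀ᵗ τ^6 dτ} = (720/s^7)/s = 720/s^8. (Check: ∫₀ᵗ τ^6 dτ = t^7/7.)

Final answer: 720/s^8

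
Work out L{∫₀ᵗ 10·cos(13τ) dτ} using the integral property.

L{∫₀ᵗ f(τ)dτ} = F(s)/s with F(s) = 10s/(s² + 169), so the result is (10s/(s² + 169))/s = 10/(s² + 169)

Final answer: 10/(s² + 169)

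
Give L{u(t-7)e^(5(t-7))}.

u(t-a)f(t-a) with f(t)=e^(5t). L{e^(5t)} = 1/(s-5). By time shift: e^(-7s)/(s-5)

Final answer: e^(-7s)/(s-5)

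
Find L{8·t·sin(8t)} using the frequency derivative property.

L{sin(8t)} = 8/(s² + 64). By L{t·f(t)} = -F'(s): -d/ds[8/(s² + 64)] = -(8)·(-2s)/(s² + 64)² = 16s/(s² + 64)². Then L{8·t·sin(8t)} = 8·16s/(s² + 64)² = 128s/(s² + 64)²

Final answer: 128s/(s² + 64)²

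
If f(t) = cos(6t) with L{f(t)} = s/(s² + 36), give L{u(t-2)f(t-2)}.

Time shift theorem: L{u(t-a)f(t-a)} = e^(-as)F(s). Here a=2, F(s) = s/(s² + 36), so L{u(t-2)f(t-2)} = e^(-2s)·s/(s² + 36)

Final answer: e^(-2s)·s/(s² + 36)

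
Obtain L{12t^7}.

L{t^n} = n!/s^(n+1). So L{12t^7} = 12·7!/s^8 = 60480/s^8

Final answer: 60480/s^8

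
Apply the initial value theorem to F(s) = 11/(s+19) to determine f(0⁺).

f(0⁺) = lim_{s→∞} s·11/(s+19) = lim_{s→∞} 11s/(s+19) = 11

Final answer: 11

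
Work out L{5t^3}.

L{t^n} = n!/s^(n+1). So L{5t^3} = 5·3!/s^4 = 30/s^4

Final answer: 30/s^4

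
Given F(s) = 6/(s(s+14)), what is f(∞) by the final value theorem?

f(∞) = lim_{s→0} s·6/(s(s+14)) = lim_{s→0} 6/(s+14) = 6/14 = 3/7

Final answer: 3/7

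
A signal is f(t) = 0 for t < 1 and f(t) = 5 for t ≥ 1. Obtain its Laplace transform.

f(t) = 5·u(t-1). L{u(t-1)} = e^(-s)/s, so L{f(t)} = 5·e^(-s)/s

Final answer: 5·e^(-s)/s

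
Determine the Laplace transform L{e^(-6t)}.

L{e^(at)} = 1/(s-a), so L{e^(-6t)} = 1/(s+6)

Final answer: 1/(s+6)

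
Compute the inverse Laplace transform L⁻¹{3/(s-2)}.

L⁻¹{1/(s-a)} = e^(at), so L⁻¹{1/(s-2)} = e^(2t), and L⁻¹{3/(s-2)} = 3·e^(2t)

Final answer: 3·e^(2t)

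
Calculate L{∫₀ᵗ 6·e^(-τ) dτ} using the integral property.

L{∫₀ᵗ f(τ)dτ} = F(s)/s with F(s) = 6/(s+1), so L{∫₀ᵗ 6·e^(-τ) dτ} = 6/(s(s+1))

Final answer: 6/(s(s+1))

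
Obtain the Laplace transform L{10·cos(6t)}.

L{cos(ωt)} = s/(s² + ω²), so L{cos(6t)} = s/(s² + 36). Then L{10·cos(6t)} = 10·s/(s² + 36) = 10s/(s² + 36)

Final answer: 10s/(s² + 36)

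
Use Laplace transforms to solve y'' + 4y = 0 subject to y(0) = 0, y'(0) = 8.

L{y''} + 4L{y} = 0. s²Y - 0 - 8 + 4Y = 0. Y(s² + 4) = 8. Y = (8)/(s² + 4). Inverting: y(t) = 4sin(2t)

Final answer: y(t) = 4sin(2t)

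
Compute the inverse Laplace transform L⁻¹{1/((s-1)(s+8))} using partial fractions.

Decompose: A/(s-1) + B/(s+8). A = 1/9, B = -1/9. f(t) = (e^t - e^(-8t))/9

Final answer: (e^t - e^(-8t))/9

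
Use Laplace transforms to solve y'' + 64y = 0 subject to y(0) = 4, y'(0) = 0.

L{y''} + 64L{y} = 0. s²Y - 4s - 0 + 64Y = 0. Y(s² + 64) = 4s. Y = (4s)/(s² + 64). Inverting: y(t) = 4cos(8t)

Final answer: y(t) = 4cos(8t)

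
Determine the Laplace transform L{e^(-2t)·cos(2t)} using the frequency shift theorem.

Frequency shift: L{e^(at)f(t)} = F(s-a). L{e^(-2t)·cos(2t)} = (s+2)/((s+2)² + 4)

Final answer: (s+2)/((s+2)² + 4)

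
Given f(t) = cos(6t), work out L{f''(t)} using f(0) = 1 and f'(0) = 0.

F(s) = s/(s² + 36). L{f''(t)} = s²F(s) - sf(0) - f'(0) = s³/(s² + 36) - s = (s³ - s(s² + 36))/(s² + 36) = -36s/(s² + 36)

Final answer: -36s/(s² + 36)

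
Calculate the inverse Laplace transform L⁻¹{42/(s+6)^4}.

L⁻¹{n!/(s-a)^(n+1)} = t^n·e^(at) with n=3, a=-6. So L⁻¹{6/(s+6)^4} = t^3·e^(-6t), and L⁻¹{42/(s+6)^4} = (42/6)·t^3·e^(-6t) = 7·t^3·e^(-6t)

Final answer: 7·t^3·e^(-6t)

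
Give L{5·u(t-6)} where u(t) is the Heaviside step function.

L{u(t-a)} = e^(-as)/s. Here a=6, so L{u(t-6)} = e^(-6s)/s, and L{5·u(t-6)} = 5·e^(-6s)/s

Final answer: 5·e^(-6s)/s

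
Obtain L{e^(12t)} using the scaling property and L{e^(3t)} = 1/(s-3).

Using L{f(at)} = (1/a)F(s/a) with a=4 and f(t) = e^(3t): L{e^(12t)} = (1/4) · 1/((s/4)-3) = (1/4) · 4/(s-12) = 1/(s-12)

Final answer: 1/(s-12)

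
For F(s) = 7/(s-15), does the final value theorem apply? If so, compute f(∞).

sF(s) = 7s/(s-15) has a pole at s = 15 in the right half-plane. Theorem does NOT apply (unstable system; f(t) = 7·e^(15t) grows without bound).

Final answer: Not applicable (unstable)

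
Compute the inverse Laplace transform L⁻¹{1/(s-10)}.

L⁻¹{1/(s-a)} = e^(at), so L⁻¹{1/(s-10)} = e^(10t)

Final answer: e^(10t)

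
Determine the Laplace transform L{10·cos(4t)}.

L{cos(ωt)} = s/(s² + ω²), so L{cos(4t)} = s/(s² + 16). Then L{10·cos(4t)} = 10·s/(s² + 16) = 10s/(s² + 16)

Final answer: 10s/(s² + 16)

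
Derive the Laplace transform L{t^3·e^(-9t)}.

L{t^n·e^(at)} = n!/(s-a)^(n+1), so L{t^3·e^(-9t)} = 6/(s+9)^4

Final answer: 6/(s+9)^4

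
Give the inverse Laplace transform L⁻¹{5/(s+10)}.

L⁻¹{1/(s-a)} = e^(at), so L⁻¹{1/(s+10)} = e^(-10t), and L⁻¹{5/(s+10)} = 5·e^(-10t)

Final answer: 5·e^(-10t)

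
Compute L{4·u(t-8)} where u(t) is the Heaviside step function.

L{u(t-a)} = e^(-as)/s. Here a=8, so L{u(t-8)} = e^(-8s)/s, and L{4·u(t-8)} = 4·e^(-8s)/s

Final answer: 4·e^(-8s)/s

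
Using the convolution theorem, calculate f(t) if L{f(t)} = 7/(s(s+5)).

7/(s(s+5)) = (7/s)·(1/(s+5)) = L{7}·L{e^(-5t)}. By convolution, f(t) = 7*e^(-5t) = ∫₀ᵗ 7·e^(-5τ) dτ = 7·(1 - e^(-5t))/5

Final answer: 7·(1 - e^(-5t))/5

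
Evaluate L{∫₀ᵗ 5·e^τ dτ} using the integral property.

L{∫₀ᵗ f(τ)dτ} = F(s)/s with F(s) = 5/(s-1), so L{∫₀ᵗ 5·e^τ dτ} = 5/(s(s-1))

Final answer: 5/(s(s-1))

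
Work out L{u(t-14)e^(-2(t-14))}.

u(t-a)f(t-a) with f(t)=e^(-2t). L{e^(-2t)} = 1/(s+2). By time shift: e^(-14s)/(s+2)

Final answer: e^(-14s)/(s+2)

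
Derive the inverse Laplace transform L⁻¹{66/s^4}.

L⁻¹{n!/s^(n+1)} = t^n with n=3. So L⁻¹{6/s^4} = t^3, and L⁻¹{66/s^4} = (66/6)·t^3 = 11·t^3

Final answer: 11·t^3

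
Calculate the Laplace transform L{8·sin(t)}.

L{sin(ωt)} = ω/(s² + ω²), so L{sin(t)} = 1/(s² + 1). Then L{8·sin(t)} = 8·1/(s² + 1) = 8/(s² + 1)

Final answer: 8/(s² + 1)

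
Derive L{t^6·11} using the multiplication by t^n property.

L{11} = 11/s. d^1/ds^1[1/s] = -1/s². d^2/ds^2[1/s] = 2/s^3. d^3/ds^3[1/s] = -6/s^4. d^4/ds^4[1/s] = 24/s^5. d^5/ds^5[1/s] = -120/s^6. d^6/ds^6[1/s] = 720/s^7. So L{t^6} = (-1)^{6}·720/s^7 = 720/s^7. Then L{t^6·11} = 11·720/s^7 = 7920/s^7

Final answer: 7920/s^7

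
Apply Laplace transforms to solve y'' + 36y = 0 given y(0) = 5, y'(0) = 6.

L{y''} + 36L{y} = 0. s²Y - 5s - 6 + 36Y = 0. Y(s² + 36) = 5s + 6. Y = (5s + 6)/(s² + 36). Inverting: y(t) = 5cos(6t) + sin(6t)

Final answer: y(t) = 5cos(6t) + sin(6t)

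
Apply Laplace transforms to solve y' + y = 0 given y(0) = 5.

L{y'} + L{y} = 0. sY - 5 + Y = 0. Y(s+1) = 5. Y = 5/(s+1)

Final answer: y(t) = 5e^(-t)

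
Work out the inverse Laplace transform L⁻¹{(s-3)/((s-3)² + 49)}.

Using frequency shift, L⁻¹{(s-3)/((s-3)² + 49)} = e^(3t)·cos(7t)

Final answer: e^(3t)·cos(7t)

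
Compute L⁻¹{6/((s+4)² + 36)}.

Form: b/((s-a)² + b²) → e^(at)sin(bt). With a=-4, b=6

Final answer: e^(-4t)·sin(6t)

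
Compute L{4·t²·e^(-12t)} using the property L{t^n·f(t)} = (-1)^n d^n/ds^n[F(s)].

L{e^(-12t)} = 1/(s+12). d/ds[1/(s+12)] = -1/(s+12)². d²/ds²[1/(s+12)] = 2/(s+12)³. So L{t²·e^(-12t)} = (-1)² · 2/(s+12)³ = 2/(s+12)³. Then L{4·t²·e^(-12t)} = 4·2/(s+12)³ = 8/(s+12)³

Final answer: 8/(s+12)³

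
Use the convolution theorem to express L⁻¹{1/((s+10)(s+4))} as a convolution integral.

1/((s+10)(s+4)) = (1/(s+10))·(1/(s+4)) = L{e^(-10t)}·L{e^(-4t)}. So f(t) = e^(-10t)*e^(-4t) = ∫₀ᵗ e^(-10τ)·e^(-4(t-τ)) dτ

Final answer: ∫₀ᵗ e^(-10τ)·e^(-4(t-τ)) dτ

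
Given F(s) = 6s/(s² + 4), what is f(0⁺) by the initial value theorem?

f(0⁺) = lim_{s→∞} s·6s/(s² + 4) = lim_{s→∞} 6s²/(s² + 4) = 6

Final answer: 6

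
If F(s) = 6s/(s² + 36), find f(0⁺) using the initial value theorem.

f(0⁺) = lim_{s→∞} s·6s/(s² + 36) = lim_{s→∞} 6s²/(s² + 36) = 6

Final answer: 6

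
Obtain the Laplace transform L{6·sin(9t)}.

L{sin(ωt)} = ω/(s² + ω²), so L{sin(9t)} = 9/(s² + 81). Then L{6·sin(9t)} = 6·9/(s² + 81) = 54/(s² + 81)

Final answer: 54/(s² + 81)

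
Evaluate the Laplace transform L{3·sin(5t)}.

L{sin(ωt)} = ω/(s² + ω²), so L{sin(5t)} = 5/(s² + 25). Then L{3·sin(5t)} = 3·5/(s² + 25) = 15/(s² + 25)

Final answer: 15/(s² + 25)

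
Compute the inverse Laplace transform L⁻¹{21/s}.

L⁻¹{c/s} = c, so L⁻¹{21/s} = 21

Final answer: 21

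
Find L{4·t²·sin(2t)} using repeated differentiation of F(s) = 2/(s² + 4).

F(s) = 2/(s² + 4). F'(s) = -4s/(s² + 4)². F''(s) = -4(4 - 3s²)/(s² + 4)³ = (12s² - 16)/(s² + 4)³. So L{t²·sin(2t)} = (-1)² F''(s) = (12s² - 16)/(s² + 4)³. Then L{4·t²·sin(2t)} = 4·(12s² - 16)/(s² + 4)³ = (48s² - 64)/(s² + 4)³

Final answer: (48s² - 64)/(s² + 4)³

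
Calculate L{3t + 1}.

L{3t + 1} = 3·L{t} + L{1} = 3/s² + 1/s

Final answer: 3/s² + 1/s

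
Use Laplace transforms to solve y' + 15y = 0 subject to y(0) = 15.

L{y'} + 15L{y} = 0. sY - 15 + 15Y = 0. Y(s+15) = 15. Y = 15/(s+15)

Final answer: y(t) = 15e^(-15t)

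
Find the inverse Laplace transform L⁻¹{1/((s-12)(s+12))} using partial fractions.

Decompose: A/(s-12) + B/(s+12). A = 1/24, B = -1/24. f(t) = (e^(12t) - e^(-12t))/24

Final answer: (e^(12t) - e^(-12t))/24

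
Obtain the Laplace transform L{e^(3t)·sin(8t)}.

L{e^(at)·sin(ωt)} = ω/((s-a)² + ω²), so L{e^(3t)·sin(8t)} = 8/((s-3)² + 64)

Final answer: 8/((s-3)² + 64)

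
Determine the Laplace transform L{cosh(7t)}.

L{cosh(ωt)} = s/(s² - ω²), so L{cosh(7t)} = s/(s² - 49)

Final answer: s/(s² - 49)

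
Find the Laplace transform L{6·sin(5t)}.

L{sin(ωt)} = ω/(s² + ω²), so L{sin(5t)} = 5/(s² + 25). Then L{6·sin(5t)} = 6·5/(s² + 25) = 30/(s² + 25)

Final answer: 30/(s² + 25)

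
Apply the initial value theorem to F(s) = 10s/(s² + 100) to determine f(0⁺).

f(0⁺) = lim_{s→∞} s·10s/(s² + 100) = lim_{s→∞} 10s²/(s² + 100) = 10

Final answer: 10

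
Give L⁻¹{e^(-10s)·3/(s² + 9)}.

L⁻¹{3/(s² + 9)} = sin(3t). By the time shift theorem, L⁻¹{e^(-as)F(s)} = u(t-a)f(t-a) with a=10, so L⁻¹{e^(-10s)·3/(s² + 9)} = u(t-10)·sin(3(t-10))

Final answer: u(t-10)·sin(3(t-10))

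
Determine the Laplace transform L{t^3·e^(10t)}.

L{t^n·e^(at)} = n!/(s-a)^(n+1), so L{t^3·e^(10t)} = 6/(s-10)^4

Final answer: 6/(s-10)^4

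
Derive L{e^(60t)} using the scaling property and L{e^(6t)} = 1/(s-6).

Using L{f(at)} = (1/a)F(s/a) with a=10 and f(t) = e^(6t): L{e^(60t)} = (1/10) · 1/((s/10)-6) = (1/10) · 10/(s-60) = 1/(s-60)

Final answer: 1/(s-60)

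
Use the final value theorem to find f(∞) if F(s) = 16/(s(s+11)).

f(∞) = lim_{s→0} s·16/(s(s+11)) = lim_{s→0} 16/(s+11) = 16/11 = 16/11

Final answer: 16/11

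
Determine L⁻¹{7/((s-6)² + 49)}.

Form: b/((s-a)² + b²) → e^(at)sin(bt). With a=6, b=7

Final answer: e^(6t)·sin(7t)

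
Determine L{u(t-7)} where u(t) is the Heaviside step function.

L{u(t-a)} = e^(-as)/s. Here a=7, so L{u(t-7)} = e^(-7s)/s

Final answer: e^(-7s)/s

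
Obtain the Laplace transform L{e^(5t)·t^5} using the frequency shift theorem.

L{e^(at)·t^n} = n!/(s-a)^(n+1), so L{e^(5t)·t^5} = 120/(s-5)^6

Final answer: 120/(s-5)^6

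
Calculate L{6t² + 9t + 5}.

L{6t² + 9t + 5} = 6·2/s³ + 9/s² + 5/s = 12/s³ + 9/s² + 5/s

Final answer: 12/s³ + 9/s² + 5/s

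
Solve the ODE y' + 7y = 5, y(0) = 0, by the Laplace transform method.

sY + 7Y = 5/s. Y = 5/(s(s+7)). Partial fractions: Y = 5/7/s - 5/7/(s+7)

Final answer: y(t) = 5/7(1 - e^(-7t))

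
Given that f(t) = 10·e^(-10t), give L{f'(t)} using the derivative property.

f(0) = 10, F(s) = 10/(s+10). L{f'(t)} = s·F(s) - f(0) = 10s/(s+10) - 10 = (10s - 10(s+10))/(s+10) = -100/(s+10)

Final answer: -100/(s+10)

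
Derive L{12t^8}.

L{t^n} = n!/s^(n+1). So L{12t^8} = 12·8!/s^9 = 483840/s^9

Final answer: 483840/s^9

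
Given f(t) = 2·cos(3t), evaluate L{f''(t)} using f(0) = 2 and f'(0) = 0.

F(s) = 2s/(s² + 9). L{f''(t)} = s²F(s) - sf(0) - f'(0) = 2s³/(s² + 9) - 2s = (2s³ - 2s(s² + 9))/(s² + 9) = -18s/(s² + 9)

Final answer: -18s/(s² + 9)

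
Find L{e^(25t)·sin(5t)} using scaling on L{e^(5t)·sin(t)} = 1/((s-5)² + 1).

Scaling with a=5: L{e^(25t)·sin(5t)} = (1/5) · 1/((s/5-5)² + 1). Simplifying: 5/((s-25)² + 25)

Final answer: 5/((s-25)² + 25)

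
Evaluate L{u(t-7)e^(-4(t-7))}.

u(t-a)f(t-a) with f(t)=e^(-4t). L{e^(-4t)} = 1/(s+4). By time shift: e^(-7s)/(s+4)

Final answer: e^(-7s)/(s+4)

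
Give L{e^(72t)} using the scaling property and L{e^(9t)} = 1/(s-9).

Using L{f(at)} = (1/a)F(s/a) with a=8 and f(t) = e^(9t): L{e^(72t)} = (1/8) · 1/((s/8)-9) = (1/8) · 8/(s-72) = 1/(s-72)

Final answer: 1/(s-72)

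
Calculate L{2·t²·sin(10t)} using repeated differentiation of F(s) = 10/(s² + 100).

F(s) = 10/(s² + 100). F'(s) = -20s/(s² + 100)². F''(s) = -20(100 - 3s²)/(s² + 100)³ = (60s² - 2000)/(s² + 100)³. So L{t²·sin(10t)} = (-1)² F''(s) = (60s² - 2000)/(s² + 100)³. Then L{2·t²·sin(10t)} = 2·(60s² - 2000)/(s² + 100)³ = (120s² - 4000)/(s² + 100)³

Final answer: (120s² - 4000)/(s² + 100)³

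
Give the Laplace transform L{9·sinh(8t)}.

L{sinh(ωt)} = ω/(s² - ω²), so L{sinh(8t)} = 8/(s² - 64). Then L{9·sinh(8t)} = 9·8/(s² - 64) = 72/(s² - 64)

Final answer: 72/(s² - 64)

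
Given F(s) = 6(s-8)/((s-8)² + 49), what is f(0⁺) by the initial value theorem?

f(0⁺) = lim_{s→∞} sF(s) = lim_{s→∞} 6s(s-8)/((s-8)² + 49) = 6

Final answer: 6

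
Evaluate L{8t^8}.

L{t^n} = n!/s^(n+1). So L{8t^8} = 8·8!/s^9 = 322560/s^9

Final answer: 322560/s^9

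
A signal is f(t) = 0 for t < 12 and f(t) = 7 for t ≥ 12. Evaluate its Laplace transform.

f(t) = 7·u(t-12). L{u(t-12)} = e^(-12s)/s, so L{f(t)} = 7·e^(-12s)/s

Final answer: 7·e^(-12s)/s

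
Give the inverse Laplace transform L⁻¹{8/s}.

L⁻¹{c/s} = c, so L⁻¹{8/s} = 8

Final answer: 8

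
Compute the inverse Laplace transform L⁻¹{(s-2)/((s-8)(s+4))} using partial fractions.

Using partial fractions, f(t) = (6e^(8t) + 6e^(-4t))/12

Final answer: (6e^(8t) + 6e^(-4t))/12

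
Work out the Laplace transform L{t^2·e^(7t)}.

L{t^n·e^(at)} = n!/(s-a)^(n+1), so L{t^2·e^(7t)} = 2/(s-7)^3

Final answer: 2/(s-7)^3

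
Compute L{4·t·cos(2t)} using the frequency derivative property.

L{cos(2t)} = s/(s² + 4). Derivative: d/ds[s/(s² + 4)] = [(s² + 4) - s·2s]/(s² + 4)² = (4 - s²)/(s² + 4)². So L{t·cos(2t)} = -F'(s) = (s² - 4)/(s² + 4)². Then L{4·t·cos(2t)} = 4·(s² - 4)/(s² + 4)²

Final answer: 4·(s² - 4)/(s² + 4)²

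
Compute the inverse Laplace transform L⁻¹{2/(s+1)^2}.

L⁻¹{n!/(s-a)^(n+1)} = t^n·e^(at) with n=1, a=-1. So L⁻¹{1/(s+1)^2} = t·e^(-t), and L⁻¹{2/(s+1)^2} = (2/1)·t·e^(-t) = 2·t·e^(-t)

Final answer: 2·t·e^(-t)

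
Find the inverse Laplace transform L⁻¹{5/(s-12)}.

L⁻¹{1/(s-a)} = e^(at), so L⁻¹{1/(s-12)} = e^(12t), and L⁻¹{5/(s-12)} = 5·e^(12t)

Final answer: 5·e^(12t)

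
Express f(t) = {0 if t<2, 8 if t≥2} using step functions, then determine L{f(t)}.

f(t) = 8·u(t-2). L{u(t-2)} = e^(-2s)/s, so L{f(t)} = 8·e^(-2s)/s

Final answer: 8·e^(-2s)/s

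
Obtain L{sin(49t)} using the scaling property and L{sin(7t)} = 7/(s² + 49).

Using L{f(at)} = (1/a)F(s/a) with a=7: L{sin(49t)} = (1/7) · 7/((s/7)² + 49) = (1/7) · 7·49/(s² + 2401) = 49/(s² + 2401)

Final answer: 49/(s² + 2401)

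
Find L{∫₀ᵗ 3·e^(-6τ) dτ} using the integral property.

L{∫₀ᵗ f(τ)dτ} = F(s)/s with F(s) = 3/(s+6), so L{∫₀ᵗ 3·e^(-6τ) dτ} = 3/(s(s+6))

Final answer: 3/(s(s+6))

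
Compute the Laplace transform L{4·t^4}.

L{t^n} = n!/s^(n+1), so L{t^4} = 24/s^5. Then L{4·t^4} = 4·24/s^5 = 96/s^5

Final answer: 96/s^5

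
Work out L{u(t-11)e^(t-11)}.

u(t-a)f(t-a) with f(t)=e^t. L{e^t} = 1/(s-1). By time shift: e^(-11s)/(s-1)

Final answer: e^(-11s)/(s-1)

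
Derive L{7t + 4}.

L{7t + 4} = 7·L{t} + 4·L{1} = 7/s² + 4/s

Final answer: 7/s² + 4/s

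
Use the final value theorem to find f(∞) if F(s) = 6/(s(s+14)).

f(∞) = lim_{s→0} s·6/(s(s+14)) = lim_{s→0} 6/(s+14) = 6/14 = 3/7

Final answer: 3/7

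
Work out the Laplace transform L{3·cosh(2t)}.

L{cosh(ωt)} = s/(s² - ω²), so L{cosh(2t)} = s/(s² - 4). Then L{3·cosh(2t)} = 3·s/(s² - 4) = 3s/(s² - 4)

Final answer: 3s/(s² - 4)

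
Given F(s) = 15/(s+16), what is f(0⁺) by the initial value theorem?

f(0⁺) = lim_{s→∞} s·15/(s+16) = lim_{s→∞} 15s/(s+16) = 15

Final answer: 15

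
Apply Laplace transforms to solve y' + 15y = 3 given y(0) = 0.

sY + 15Y = 3/s. Y = 3/(s(s+15)). Partial fractions: Y = 1/5/s - 1/5/(s+15)

Final answer: y(t) = 1/5(1 - e^(-15t))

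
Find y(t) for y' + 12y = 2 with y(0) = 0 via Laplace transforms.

sY + 12Y = 2/s. Y = 2/(s(s+12)). Partial fractions: Y = 1/6/s - 1/6/(s+12)

Final answer: y(t) = 1/6(1 - e^(-12t))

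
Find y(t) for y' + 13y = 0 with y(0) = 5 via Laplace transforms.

L{y'} + 13L{y} = 0. sY - 5 + 13Y = 0. Y(s+13) = 5. Y = 5/(s+13)

Final answer: y(t) = 5e^(-13t)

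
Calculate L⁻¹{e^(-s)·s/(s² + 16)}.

L⁻¹{s/(s² + 16)} = cos(4t). By the time shift theorem, L⁻¹{e^(-as)F(s)} = u(t-a)f(t-a) with a=1, so L⁻¹{e^(-s)·s/(s² + 16)} = u(t-1)·cos(4(t-1))

Final answer: u(t-1)·cos(4(t-1))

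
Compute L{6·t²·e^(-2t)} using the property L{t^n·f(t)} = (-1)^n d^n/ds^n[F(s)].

L{e^(-2t)} = 1/(s+2). d/ds[1/(s+2)] = -1/(s+2)². d²/ds²[1/(s+2)] = 2/(s+2)³. So L{t²·e^(-2t)} = (-1)² · 2/(s+2)³ = 2/(s+2)³. Then L{6·t²·e^(-2t)} = 6·2/(s+2)³ = 12/(s+2)³

Final answer: 12/(s+2)³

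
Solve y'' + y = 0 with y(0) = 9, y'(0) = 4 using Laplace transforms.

L{y''} + 1L{y} = 0. s²Y - 9s - 4 + Y = 0. Y(s² + 1) = 9s + 4. Y = (9s + 4)/(s² + 1). Inverting: y(t) = 9cos(t) + 4sin(t)

Final answer: y(t) = 9cos(t) + 4sin(t)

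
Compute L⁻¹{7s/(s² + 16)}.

This is the form c·s/(s² + a²) with a = 4, c = 7. L⁻¹ = 7·cos(4t)

Final answer: 7·cos(4t)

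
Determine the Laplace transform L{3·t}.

L{t^n} = n!/s^(n+1), so L{t} = 1/s^2. Then L{3·t} = 3·1/s^2 = 3/s^2

Final answer: 3/s^2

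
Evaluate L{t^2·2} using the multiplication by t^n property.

L{2} = 2/s. d^1/ds^1[1/s] = -1/s². d^2/ds^2[1/s] = 2/s^3. So L{t^2} = (-1)^{2}·2/s^3 = 2/s^3. Then L{t^2·2} = 2·2/s^3 = 4/s^3

Final answer: 4/s^3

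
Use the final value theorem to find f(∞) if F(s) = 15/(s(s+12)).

f(∞) = lim_{s→0} s·15/(s(s+12)) = lim_{s→0} 15/(s+12) = 15/12 = 5/4

Final answer: 5/4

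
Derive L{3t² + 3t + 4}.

L{3t² + 3t + 4} = 3·2/s³ + 3/s² + 4/s = 6/s³ + 3/s² + 4/s

Final answer: 6/s³ + 3/s² + 4/s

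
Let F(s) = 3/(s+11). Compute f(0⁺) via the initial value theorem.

f(0⁺) = lim_{s→∞} s·3/(s+11) = lim_{s→∞} 3s/(s+11) = 3

Final answer: 3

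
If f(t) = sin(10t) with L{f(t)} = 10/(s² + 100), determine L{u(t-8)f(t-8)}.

Time shift theorem: L{u(t-a)f(t-a)} = e^(-as)F(s). Here a=8, F(s) = 10/(s² + 100), so L{u(t-8)f(t-8)} = e^(-8s)·10/(s² + 100)

Final answer: e^(-8s)·10/(s² + 100)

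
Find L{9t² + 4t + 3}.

L{9t² + 4t + 3} = 9·2/s³ + 4/s² + 3/s = 18/s³ + 4/s² + 3/s

Final answer: 18/s³ + 4/s² + 3/s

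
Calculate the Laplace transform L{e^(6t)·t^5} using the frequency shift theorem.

L{e^(at)·t^n} = n!/(s-a)^(n+1), so L{e^(6t)·t^5} = 120/(s-6)^6

Final answer: 120/(s-6)^6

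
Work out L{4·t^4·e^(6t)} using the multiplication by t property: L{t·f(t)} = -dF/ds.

Using L{t^n·e^(at)} = n!/(s-a)^(n+1), L{t^4·e^(6t)} = 24/(s-6)^5, so L{4·t^4·e^(6t)} = 4·24/(s-6)^5 = 96/(s-6)^5

Final answer: 96/(s-6)^5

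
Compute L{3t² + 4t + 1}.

L{3t² + 4t + 1} = 3·2/s³ + 4/s² + 1/s = 6/s³ + 4/s² + 1/s

Final answer: 6/s³ + 4/s² + 1/s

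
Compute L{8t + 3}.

L{8t + 3} = 8·L{t} + 3·L{1} = 8/s² + 3/s

Final answer: 8/s² + 3/s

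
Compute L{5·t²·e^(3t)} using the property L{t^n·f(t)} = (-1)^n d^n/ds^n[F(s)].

L{e^(3t)} = 1/(s-3). d/ds[1/(s-3)] = -1/(s-3)². d²/ds²[1/(s-3)] = 2/(s-3)³. So L{t²·e^(3t)} = (-1)² · 2/(s-3)³ = 2/(s-3)³. Then L{5·t²·e^(3t)} = 5·2/(s-3)³ = 10/(s-3)³

Final answer: 10/(s-3)³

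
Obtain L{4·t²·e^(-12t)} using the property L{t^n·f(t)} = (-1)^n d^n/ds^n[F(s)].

L{e^(-12t)} = 1/(s+12). d/ds[1/(s+12)] = -1/(s+12)². d²/ds²[1/(s+12)] = 2/(s+12)³. So L{t²·e^(-12t)} = (-1)² · 2/(s+12)³ = 2/(s+12)³. Then L{4·t²·e^(-12t)} = 4·2/(s+12)³ = 8/(s+12)³

Final answer: 8/(s+12)³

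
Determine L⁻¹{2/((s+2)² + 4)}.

Form: b/((s-a)² + b²) → e^(at)sin(bt). With a=-2, b=2

Final answer: e^(-2t)·sin(2t)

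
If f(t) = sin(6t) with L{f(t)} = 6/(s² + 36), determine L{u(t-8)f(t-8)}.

Time shift theorem: L{u(t-a)f(t-a)} = e^(-as)F(s). Here a=8, F(s) = 6/(s² + 36), so L{u(t-8)f(t-8)} = e^(-8s)·6/(s² + 36)

Final answer: e^(-8s)·6/(s² + 36)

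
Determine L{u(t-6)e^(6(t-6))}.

u(t-a)f(t-a) with f(t)=e^(6t). L{e^(6t)} = 1/(s-6). By time shift: e^(-6s)/(s-6)

Final answer: e^(-6s)/(s-6)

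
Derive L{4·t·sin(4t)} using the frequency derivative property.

L{sin(4t)} = 4/(s² + 16). By L{t·f(t)} = -F'(s): -d/ds[4/(s² + 16)] = -(4)·(-2s)/(s² + 16)² = 8s/(s² + 16)². Then L{4·t·sin(4t)} = 4·8s/(s² + 16)² = 32s/(s² + 16)²

Final answer: 32s/(s² + 16)²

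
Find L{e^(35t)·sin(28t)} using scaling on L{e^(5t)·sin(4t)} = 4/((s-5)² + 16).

Scaling with a=7: L{e^(35t)·sin(28t)} = (1/7) · 4/((s/7-5)² + 16). Simplifying: 28/((s-35)² + 784)

Final answer: 28/((s-35)² + 784)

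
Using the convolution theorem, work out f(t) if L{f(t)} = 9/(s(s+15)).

9/(s(s+15)) = (9/s)·(1/(s+15)) = L{9}·L{e^(-15t)}. By convolution, f(t) = 9*e^(-15t) = ∫₀ᵗ 9·e^(-15τ) dτ = 9·(1 - e^(-15t))/15

Final answer: 9·(1 - e^(-15t))/15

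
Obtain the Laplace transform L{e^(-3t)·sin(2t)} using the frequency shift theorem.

Frequency shift: L{e^(at)f(t)} = F(s-a). L{e^(-3t)·sin(2t)} = 2/((s+3)² + 4)

Final answer: 2/((s+3)² + 4)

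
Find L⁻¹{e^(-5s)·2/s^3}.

L⁻¹{2/s^3} = t^2. By the time shift theorem, L⁻¹{e^(-as)F(s)} = u(t-a)f(t-a) with a=5, so L⁻¹{e^(-5s)·2/s^3} = u(t-5)·(t-5)^2

Final answer: u(t-5)·(t-5)^2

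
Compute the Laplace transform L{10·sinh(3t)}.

L{sinh(ωt)} = ω/(s² - ω²), so L{sinh(3t)} = 3/(s² - 9). Then L{10·sinh(3t)} = 10·3/(s² - 9) = 30/(s² - 9)

Final answer: 30/(s² - 9)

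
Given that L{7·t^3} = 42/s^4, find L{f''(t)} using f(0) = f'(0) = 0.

L{f''(t)} = s²F(s) - sf(0) - f'(0) = s²·42/s^4 - 0 - 0 = 42/s^2

Final answer: 42/s^2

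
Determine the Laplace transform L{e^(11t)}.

L{e^(at)} = 1/(s-a), so L{e^(11t)} = 1/(s-11)

Final answer: 1/(s-11)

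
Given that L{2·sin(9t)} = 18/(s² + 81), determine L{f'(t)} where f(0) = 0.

L{f'(t)} = s·F(s) - f(0) = s·18/(s² + 81) - 0 = 18s/(s² + 81)

Final answer: 18s/(s² + 81)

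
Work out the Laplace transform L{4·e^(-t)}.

L{e^(at)} = 1/(s-a), so L{e^(-t)} = 1/(s+1). Then L{4·e^(-t)} = 4/(s+1)

Final answer: 4/(s+1)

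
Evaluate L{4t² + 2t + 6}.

L{4t² + 2t + 6} = 4·2/s³ + 2/s² + 6/s = 8/s³ + 2/s² + 6/s

Final answer: 8/s³ + 2/s² + 6/s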